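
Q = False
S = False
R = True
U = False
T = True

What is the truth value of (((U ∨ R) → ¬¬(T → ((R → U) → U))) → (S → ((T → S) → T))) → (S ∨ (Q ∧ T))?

False

U ∨ R = False ∨ True = True
R → U = True → False = False
(R → U) → U = False → False = True
T → ((R → U) → U) = True → True = True
¬(T → ((R → U) → U)) = ¬True = False
¬¬(T → ((R → U) → U)) = ¬False = True
(U ∨ R) → ¬¬(T → ((R → U) → U)) = True → True = True
T → S = True → False = False
(T → S) → T = False → True = True
S → ((T → S) → T) = False → True = True
((U ∨ R) → ¬¬(T → ((R → U) → U))) → (S → ((T → S) → T)) = True → True = True
Q ∧ T = False ∧ True = False
S ∨ (Q ∧ T) = False ∨ False = False
(((U ∨ R) → ¬¬(T → ((R → U) → U))) → (S → ((T → S) → T))) → (S ∨ (Q ∧ T)) = True → False = False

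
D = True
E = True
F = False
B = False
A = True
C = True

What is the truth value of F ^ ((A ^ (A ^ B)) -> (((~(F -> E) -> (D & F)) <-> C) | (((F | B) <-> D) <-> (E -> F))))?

A ^ B = True ^ False = True
A ^ (A ^ B) = True ^ True = False
F -> E = False -> True = True
~(F -> E) = ~True = False
D & F = True & False = False
~(F -> E) -> (D & F) = False -> False = True
(~(F -> E) -> (D & F)) <-> C = True <-> True = True
F | B = False | False = False
(F | B) <-> D = False <-> True = False
E -> F = True -> False = False
((F | B) <-> D) <-> (E -> F) = False <-> False = True
((~(F -> E) -> (D & F)) <-> C) | (((F | B) <-> D) <-> (E -> F)) = True | True = True
(A ^ (A ^ B)) -> (((~(F -> E) -> (D & F)) <-> C) | (((F | B) <-> D) <-> (E -> F))) = False -> True = True
F ^ ((A ^ (A ^ B)) -> (((~(F -> E) -> (D & F)) <-> C) | (((F | B) <-> D) <-> (E -> F)))) = False ^ True = True

True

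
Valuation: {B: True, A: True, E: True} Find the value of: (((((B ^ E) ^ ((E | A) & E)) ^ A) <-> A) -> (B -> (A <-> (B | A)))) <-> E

Substituting B=True, A=True, E=True:
B ^ E = True ^ True = False
E | A = True | True = True
(E | A) & E = True & True = True
(B ^ E) ^ ((E | A) & E) = False ^ True = True
((B ^ E) ^ ((E | A) & E)) ^ A = True ^ True = False
(((B ^ E) ^ ((E | A) & E)) ^ A) <-> A = False <-> True = False
B | A = True | True = True
A <-> (B | A) = True <-> True = True
B -> (A <-> (B | A)) = True -> True = True
((((B ^ E) ^ ((E | A) & E)) ^ A) <-> A) -> (B -> (A <-> (B | A))) = False -> True = True
(((((B ^ E) ^ ((E | A) & E)) ^ A) <-> A) -> (B -> (A <-> (B | A)))) <-> E = True <-> True = True

True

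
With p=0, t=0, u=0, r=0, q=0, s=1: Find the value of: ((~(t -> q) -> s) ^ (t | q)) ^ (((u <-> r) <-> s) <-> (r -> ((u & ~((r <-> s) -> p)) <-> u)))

0

Substituting p=0, t=0, u=0, r=0, q=0, s=1:
t -> q = 0 -> 0 = 1
~(t -> q) = ~1 = 0
~(t -> q) -> s = 0 -> 1 = 1
t | q = 0 | 0 = 0
(~(t -> q) -> s) ^ (t | q) = 1 ^ 0 = 1
u <-> r = 0 <-> 0 = 1
(u <-> r) <-> s = 1 <-> 1 = 1
r <-> s = 0 <-> 1 = 0
(r <-> s) -> p = 0 -> 0 = 1
~((r <-> s) -> p) = ~1 = 0
u & ~((r <-> s) -> p) = 0 & 0 = 0
(u & ~((r <-> s) -> p)) <-> u = 0 <-> 0 = 1
r -> ((u & ~((r <-> s) -> p)) <-> u) = 0 -> 1 = 1
((u <-> r) <-> s) <-> (r -> ((u & ~((r <-> s) -> p)) <-> u)) = 1 <-> 1 = 1
((~(t -> q) -> s) ^ (t | q)) ^ (((u <-> r) <-> s) <-> (r -> ((u & ~((r <-> s) -> p)) <-> u))) = 1 ^ 1 = 0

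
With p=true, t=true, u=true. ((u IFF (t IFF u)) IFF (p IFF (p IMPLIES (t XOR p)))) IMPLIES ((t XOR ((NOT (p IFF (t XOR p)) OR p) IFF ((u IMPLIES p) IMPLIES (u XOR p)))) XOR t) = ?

t IFF u = true IFF true = true
u IFF (t IFF u) = true IFF true = true
t XOR p = true XOR true = false
p IMPLIES (t XOR p) = true IMPLIES false = false
p IFF (p IMPLIES (t XOR p)) = true IFF false = false
(u IFF (t IFF u)) IFF (p IFF (p IMPLIES (t XOR p))) = true IFF false = false
t XOR p = true XOR true = false
p IFF (t XOR p) = true IFF false = false
NOT (p IFF (t XOR p)) = NOT false = true
NOT (p IFF (t XOR p)) OR p = true OR true = true
u IMPLIES p = true IMPLIES true = true
u XOR p = true XOR true = false
(u IMPLIES p) IMPLIES (u XOR p) = true IMPLIES false = false
(NOT (p IFF (t XOR p)) OR p) IFF ((u IMPLIES p) IMPLIES (u XOR p)) = true IFF false = false
t XOR ((NOT (p IFF (t XOR p)) OR p) IFF ((u IMPLIES p) IMPLIES (u XOR p))) = true XOR false = true
(t XOR ((NOT (p IFF (t XOR p)) OR p) IFF ((u IMPLIES p) IMPLIES (u XOR p)))) XOR t = true XOR true = false
((u IFF (t IFF u)) IFF (p IFF (p IMPLIES (t XOR p)))) IMPLIES ((t XOR ((NOT (p IFF (t XOR p)) OR p) IFF ((u IMPLIES p) IMPLIES (u XOR p)))) XOR t) = false IMPLIES false = true

true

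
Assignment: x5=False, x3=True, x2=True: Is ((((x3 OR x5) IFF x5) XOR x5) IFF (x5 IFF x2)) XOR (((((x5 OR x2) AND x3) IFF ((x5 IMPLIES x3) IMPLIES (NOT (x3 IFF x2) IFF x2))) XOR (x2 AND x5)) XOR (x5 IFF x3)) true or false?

x3 OR x5 = True OR False = True
(x3 OR x5) IFF x5 = True IFF False = False
((x3 OR x5) IFF x5) XOR x5 = False XOR False = False
x5 IFF x2 = False IFF True = False
(((x3 OR x5) IFF x5) XOR x5) IFF (x5 IFF x2) = False IFF False = True
x5 OR x2 = False OR True = True
(x5 OR x2) AND x3 = True AND True = True
x5 IMPLIES x3 = False IMPLIES True = True
x3 IFF x2 = True IFF True = True
NOT (x3 IFF x2) = NOT True = False
NOT (x3 IFF x2) IFF x2 = False IFF True = False
(x5 IMPLIES x3) IMPLIES (NOT (x3 IFF x2) IFF x2) = True IMPLIES False = False
((x5 OR x2) AND x3) IFF ((x5 IMPLIES x3) IMPLIES (NOT (x3 IFF x2) IFF x2)) = True IFF False = False
x2 AND x5 = True AND False = False
(((x5 OR x2) AND x3) IFF ((x5 IMPLIES x3) IMPLIES (NOT (x3 IFF x2) IFF x2))) XOR (x2 AND x5) = False XOR False = False
x5 IFF x3 = False IFF True = False
((((x5 OR x2) AND x3) IFF ((x5 IMPLIES x3) IMPLIES (NOT (x3 IFF x2) IFF x2))) XOR (x2 AND x5)) XOR (x5 IFF x3) = False XOR False = False
((((x3 OR x5) IFF x5) XOR x5) IFF (x5 IFF x2)) XOR (((((x5 OR x2) AND x3) IFF ((x5 IMPLIES x3) IMPLIES (NOT (x3 IFF x2) IFF x2))) XOR (x2 AND x5)) XOR (x5 IFF x3)) = True XOR False = True

True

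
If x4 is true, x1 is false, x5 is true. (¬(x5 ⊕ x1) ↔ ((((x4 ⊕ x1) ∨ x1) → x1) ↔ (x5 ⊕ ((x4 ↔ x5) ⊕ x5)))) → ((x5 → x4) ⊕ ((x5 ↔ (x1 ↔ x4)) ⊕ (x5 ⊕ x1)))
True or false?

x5 ⊕ x1 = T ⊕ F = T
¬(x5 ⊕ x1) = ¬T = F
x4 ⊕ x1 = T ⊕ F = T
(x4 ⊕ x1) ∨ x1 = T ∨ F = T
((x4 ⊕ x1) ∨ x1) → x1 = T → F = F
x4 ↔ x5 = T ↔ T = T
(x4 ↔ x5) ⊕ x5 = T ⊕ T = F
x5 ⊕ ((x4 ↔ x5) ⊕ x5) = T ⊕ F = T
(((x4 ⊕ x1) ∨ x1) → x1) ↔ (x5 ⊕ ((x4 ↔ x5) ⊕ x5)) = F ↔ T = F
¬(x5 ⊕ x1) ↔ ((((x4 ⊕ x1) ∨ x1) → x1) ↔ (x5 ⊕ ((x4 ↔ x5) ⊕ x5))) = F ↔ F = T
x5 → x4 = T → T = T
x1 ↔ x4 = F ↔ T = F
x5 ↔ (x1 ↔ x4) = T ↔ F = F
x5 ⊕ x1 = T ⊕ F = T
(x5 ↔ (x1 ↔ x4)) ⊕ (x5 ⊕ x1) = F ⊕ T = T
(x5 → x4) ⊕ ((x5 ↔ (x1 ↔ x4)) ⊕ (x5 ⊕ x1)) = T ⊕ T = F
(¬(x5 ⊕ x1) ↔ ((((x4 ⊕ x1) ∨ x1) → x1) ↔ (x5 ⊕ ((x4 ↔ x5) ⊕ x5)))) → ((x5 → x4) ⊕ ((x5 ↔ (x1 ↔ x4)) ⊕ (x5 ⊕ x1))) = T → F = F

F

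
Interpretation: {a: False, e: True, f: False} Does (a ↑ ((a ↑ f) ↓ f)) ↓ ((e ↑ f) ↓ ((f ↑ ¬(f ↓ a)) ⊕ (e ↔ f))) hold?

a ↑ f = False ↑ False = True
(a ↑ f) ↓ f = True ↓ False = False
a ↑ ((a ↑ f) ↓ f) = False ↑ False = True
e ↑ f = True ↑ False = True
f ↓ a = False ↓ False = True
¬(f ↓ a) = ¬True = False
f ↑ ¬(f ↓ a) = False ↑ False = True
e ↔ f = True ↔ False = False
(f ↑ ¬(f ↓ a)) ⊕ (e ↔ f) = True ⊕ False = True
(e ↑ f) ↓ ((f ↑ ¬(f ↓ a)) ⊕ (e ↔ f)) = True ↓ True = False
(a ↑ ((a ↑ f) ↓ f)) ↓ ((e ↑ f) ↓ ((f ↑ ¬(f ↓ a)) ⊕ (e ↔ f))) = True ↓ False = False

False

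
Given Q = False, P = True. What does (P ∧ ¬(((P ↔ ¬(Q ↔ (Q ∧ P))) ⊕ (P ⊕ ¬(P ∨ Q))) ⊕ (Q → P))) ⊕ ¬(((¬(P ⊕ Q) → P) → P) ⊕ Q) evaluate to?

Substituting Q=False, P=True:
Q ∧ P = False ∧ True = False
Q ↔ (Q ∧ P) = False ↔ False = True
¬(Q ↔ (Q ∧ P)) = ¬True = False
P ↔ ¬(Q ↔ (Q ∧ P)) = True ↔ False = False
P ∨ Q = True ∨ False = True
¬(P ∨ Q) = ¬True = False
P ⊕ ¬(P ∨ Q) = True ⊕ False = True
(P ↔ ¬(Q ↔ (Q ∧ P))) ⊕ (P ⊕ ¬(P ∨ Q)) = False ⊕ True = True
Q → P = False → True = True
((P ↔ ¬(Q ↔ (Q ∧ P))) ⊕ (P ⊕ ¬(P ∨ Q))) ⊕ (Q → P) = True ⊕ True = False
¬(((P ↔ ¬(Q ↔ (Q ∧ P))) ⊕ (P ⊕ ¬(P ∨ Q))) ⊕ (Q → P)) = ¬False = True
P ∧ ¬(((P ↔ ¬(Q ↔ (Q ∧ P))) ⊕ (P ⊕ ¬(P ∨ Q))) ⊕ (Q → P)) = True ∧ True = True
P ⊕ Q = True ⊕ False = True
¬(P ⊕ Q) = ¬True = False
¬(P ⊕ Q) → P = False → True = True
(¬(P ⊕ Q) → P) → P = True → True = True
((¬(P ⊕ Q) → P) → P) ⊕ Q = True ⊕ False = True
¬(((¬(P ⊕ Q) → P) → P) ⊕ Q) = ¬True = False
(P ∧ ¬(((P ↔ ¬(Q ↔ (Q ∧ P))) ⊕ (P ⊕ ¬(P ∨ Q))) ⊕ (Q → P))) ⊕ ¬(((¬(P ⊕ Q) → P) → P) ⊕ Q) = True ⊕ False = True

True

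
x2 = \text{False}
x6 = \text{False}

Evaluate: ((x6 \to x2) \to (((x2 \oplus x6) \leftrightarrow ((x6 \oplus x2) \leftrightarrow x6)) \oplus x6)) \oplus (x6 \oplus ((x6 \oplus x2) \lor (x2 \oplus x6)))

\text{False}

Substituting x2=\text{False}, x6=\text{False}:
x6 \to x2 = \text{False} \to \text{False} = \text{True}
x2 \oplus x6 = \text{False} \oplus \text{False} = \text{False}
x6 \oplus x2 = \text{False} \oplus \text{False} = \text{False}
(x6 \oplus x2) \leftrightarrow x6 = \text{False} \leftrightarrow \text{False} = \text{True}
(x2 \oplus x6) \leftrightarrow ((x6 \oplus x2) \leftrightarrow x6) = \text{False} \leftrightarrow \text{True} = \text{False}
((x2 \oplus x6) \leftrightarrow ((x6 \oplus x2) \leftrightarrow x6)) \oplus x6 = \text{False} \oplus \text{False} = \text{False}
(x6 \to x2) \to (((x2 \oplus x6) \leftrightarrow ((x6 \oplus x2) \leftrightarrow x6)) \oplus x6) = \text{True} \to \text{False} = \text{False}
x6 \oplus x2 = \text{False} \oplus \text{False} = \text{False}
x2 \oplus x6 = \text{False} \oplus \text{False} = \text{False}
(x6 \oplus x2) \lor (x2 \oplus x6) = \text{False} \lor \text{False} = \text{False}
x6 \oplus ((x6 \oplus x2) \lor (x2 \oplus x6)) = \text{False} \oplus \text{False} = \text{False}
((x6 \to x2) \to (((x2 \oplus x6) \leftrightarrow ((x6 \oplus x2) \leftrightarrow x6)) \oplus x6)) \oplus (x6 \oplus ((x6 \oplus x2) \lor (x2 \oplus x6))) = \text{False} \oplus \text{False} = \text{False}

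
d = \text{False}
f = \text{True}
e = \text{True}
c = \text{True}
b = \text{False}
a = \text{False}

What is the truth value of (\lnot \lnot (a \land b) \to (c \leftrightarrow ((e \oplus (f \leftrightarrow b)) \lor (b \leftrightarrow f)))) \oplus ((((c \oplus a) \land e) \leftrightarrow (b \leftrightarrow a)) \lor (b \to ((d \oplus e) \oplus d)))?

a \land b = \text{False} \land \text{False} = \text{False}
\lnot (a \land b) = \lnot \text{False} = \text{True}
\lnot \lnot (a \land b) = \lnot \text{True} = \text{False}
f \leftrightarrow b = \text{True} \leftrightarrow \text{False} = \text{False}
e \oplus (f \leftrightarrow b) = \text{True} \oplus \text{False} = \text{True}
b \leftrightarrow f = \text{False} \leftrightarrow \text{True} = \text{False}
(e \oplus (f \leftrightarrow b)) \lor (b \leftrightarrow f) = \text{True} \lor \text{False} = \text{True}
c \leftrightarrow ((e \oplus (f \leftrightarrow b)) \lor (b \leftrightarrow f)) = \text{True} \leftrightarrow \text{True} = \text{True}
\lnot \lnot (a \land b) \to (c \leftrightarrow ((e \oplus (f \leftrightarrow b)) \lor (b \leftrightarrow f))) = \text{False} \to \text{True} = \text{True}
c \oplus a = \text{True} \oplus \text{False} = \text{True}
(c \oplus a) \land e = \text{True} \land \text{True} = \text{True}
b \leftrightarrow a = \text{False} \leftrightarrow \text{False} = \text{True}
((c \oplus a) \land e) \leftrightarrow (b \leftrightarrow a) = \text{True} \leftrightarrow \text{True} = \text{True}
d \oplus e = \text{False} \oplus \text{True} = \text{True}
(d \oplus e) \oplus d = \text{True} \oplus \text{False} = \text{True}
b \to ((d \oplus e) \oplus d) = \text{False} \to \text{True} = \text{True}
(((c \oplus a) \land e) \leftrightarrow (b \leftrightarrow a)) \lor (b \to ((d \oplus e) \oplus d)) = \text{True} \lor \text{True} = \text{True}
(\lnot \lnot (a \land b) \to (c \leftrightarrow ((e \oplus (f \leftrightarrow b)) \lor (b \leftrightarrow f)))) \oplus ((((c \oplus a) \land e) \leftrightarrow (b \leftrightarrow a)) \lor (b \to ((d \oplus e) \oplus d))) = \text{True} \oplus \text{True} = \text{False}

\text{False}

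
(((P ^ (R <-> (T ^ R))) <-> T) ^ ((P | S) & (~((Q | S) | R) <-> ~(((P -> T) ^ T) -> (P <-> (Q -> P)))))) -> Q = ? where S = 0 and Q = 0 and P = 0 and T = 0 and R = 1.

1

Substituting S=0, Q=0, P=0, T=0, R=1:
T ^ R = 0 ^ 1 = 1
R <-> (T ^ R) = 1 <-> 1 = 1
P ^ (R <-> (T ^ R)) = 0 ^ 1 = 1
(P ^ (R <-> (T ^ R))) <-> T = 1 <-> 0 = 0
P | S = 0 | 0 = 0
Q | S = 0 | 0 = 0
(Q | S) | R = 0 | 1 = 1
~((Q | S) | R) = ~1 = 0
P -> T = 0 -> 0 = 1
(P -> T) ^ T = 1 ^ 0 = 1
Q -> P = 0 -> 0 = 1
P <-> (Q -> P) = 0 <-> 1 = 0
((P -> T) ^ T) -> (P <-> (Q -> P)) = 1 -> 0 = 0
~(((P -> T) ^ T) -> (P <-> (Q -> P))) = ~0 = 1
~((Q | S) | R) <-> ~(((P -> T) ^ T) -> (P <-> (Q -> P))) = 0 <-> 1 = 0
(P | S) & (~((Q | S) | R) <-> ~(((P -> T) ^ T) -> (P <-> (Q -> P)))) = 0 & 0 = 0
((P ^ (R <-> (T ^ R))) <-> T) ^ ((P | S) & (~((Q | S) | R) <-> ~(((P -> T) ^ T) -> (P <-> (Q -> P))))) = 0 ^ 0 = 0
(((P ^ (R <-> (T ^ R))) <-> T) ^ ((P | S) & (~((Q | S) | R) <-> ~(((P -> T) ^ T) -> (P <-> (Q -> P)))))) -> Q = 0 -> 0 = 1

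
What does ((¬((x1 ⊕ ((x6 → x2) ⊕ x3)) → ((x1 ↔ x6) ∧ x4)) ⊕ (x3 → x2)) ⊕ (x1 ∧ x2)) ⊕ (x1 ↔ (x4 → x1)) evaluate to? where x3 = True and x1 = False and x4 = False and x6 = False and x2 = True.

True

Substituting x3=True, x1=False, x4=False, x6=False, x2=True:
x6 → x2 = False → True = True
(x6 → x2) ⊕ x3 = True ⊕ True = False
x1 ⊕ ((x6 → x2) ⊕ x3) = False ⊕ False = False
x1 ↔ x6 = False ↔ False = True
(x1 ↔ x6) ∧ x4 = True ∧ False = False
(x1 ⊕ ((x6 → x2) ⊕ x3)) → ((x1 ↔ x6) ∧ x4) = False → False = True
¬((x1 ⊕ ((x6 → x2) ⊕ x3)) → ((x1 ↔ x6) ∧ x4)) = ¬True = False
x3 → x2 = True → True = True
¬((x1 ⊕ ((x6 → x2) ⊕ x3)) → ((x1 ↔ x6) ∧ x4)) ⊕ (x3 → x2) = False ⊕ True = True
x1 ∧ x2 = False ∧ True = False
(¬((x1 ⊕ ((x6 → x2) ⊕ x3)) → ((x1 ↔ x6) ∧ x4)) ⊕ (x3 → x2)) ⊕ (x1 ∧ x2) = True ⊕ False = True
x4 → x1 = False → False = True
x1 ↔ (x4 → x1) = False ↔ True = False
((¬((x1 ⊕ ((x6 → x2) ⊕ x3)) → ((x1 ↔ x6) ∧ x4)) ⊕ (x3 → x2)) ⊕ (x1 ∧ x2)) ⊕ (x1 ↔ (x4 → x1)) = True ⊕ False = True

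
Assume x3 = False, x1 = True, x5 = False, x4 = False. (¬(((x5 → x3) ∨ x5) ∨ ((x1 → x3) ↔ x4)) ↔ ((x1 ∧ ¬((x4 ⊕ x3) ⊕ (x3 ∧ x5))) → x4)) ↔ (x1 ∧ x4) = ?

False

x5 → x3 = False → False = True
(x5 → x3) ∨ x5 = True ∨ False = True
x1 → x3 = True → False = False
(x1 → x3) ↔ x4 = False ↔ False = True
((x5 → x3) ∨ x5) ∨ ((x1 → x3) ↔ x4) = True ∨ True = True
¬(((x5 → x3) ∨ x5) ∨ ((x1 → x3) ↔ x4)) = ¬True = False
x4 ⊕ x3 = False ⊕ False = False
x3 ∧ x5 = False ∧ False = False
(x4 ⊕ x3) ⊕ (x3 ∧ x5) = False ⊕ False = False
¬((x4 ⊕ x3) ⊕ (x3 ∧ x5)) = ¬False = True
x1 ∧ ¬((x4 ⊕ x3) ⊕ (x3 ∧ x5)) = True ∧ True = True
(x1 ∧ ¬((x4 ⊕ x3) ⊕ (x3 ∧ x5))) → x4 = True → False = False
¬(((x5 → x3) ∨ x5) ∨ ((x1 → x3) ↔ x4)) ↔ ((x1 ∧ ¬((x4 ⊕ x3) ⊕ (x3 ∧ x5))) → x4) = False ↔ False = True
x1 ∧ x4 = True ∧ False = False
(¬(((x5 → x3) ∨ x5) ∨ ((x1 → x3) ↔ x4)) ↔ ((x1 ∧ ¬((x4 ⊕ x3) ⊕ (x3 ∧ x5))) → x4)) ↔ (x1 ∧ x4) = True ↔ False = False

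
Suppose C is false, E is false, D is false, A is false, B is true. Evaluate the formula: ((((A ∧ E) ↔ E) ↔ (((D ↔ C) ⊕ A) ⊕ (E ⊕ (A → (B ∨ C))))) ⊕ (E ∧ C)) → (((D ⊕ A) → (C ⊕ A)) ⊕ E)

A ∧ E = F ∧ F = F
(A ∧ E) ↔ E = F ↔ F = T
D ↔ C = F ↔ F = T
(D ↔ C) ⊕ A = T ⊕ F = T
B ∨ C = T ∨ F = T
A → (B ∨ C) = F → T = T
E ⊕ (A → (B ∨ C)) = F ⊕ T = T
((D ↔ C) ⊕ A) ⊕ (E ⊕ (A → (B ∨ C))) = T ⊕ T = F
((A ∧ E) ↔ E) ↔ (((D ↔ C) ⊕ A) ⊕ (E ⊕ (A → (B ∨ C)))) = T ↔ F = F
E ∧ C = F ∧ F = F
(((A ∧ E) ↔ E) ↔ (((D ↔ C) ⊕ A) ⊕ (E ⊕ (A → (B ∨ C))))) ⊕ (E ∧ C) = F ⊕ F = F
D ⊕ A = F ⊕ F = F
C ⊕ A = F ⊕ F = F
(D ⊕ A) → (C ⊕ A) = F → F = T
((D ⊕ A) → (C ⊕ A)) ⊕ E = T ⊕ F = T
((((A ∧ E) ↔ E) ↔ (((D ↔ C) ⊕ A) ⊕ (E ⊕ (A → (B ∨ C))))) ⊕ (E ∧ C)) → (((D ⊕ A) → (C ⊕ A)) ⊕ E) = F → T = T

T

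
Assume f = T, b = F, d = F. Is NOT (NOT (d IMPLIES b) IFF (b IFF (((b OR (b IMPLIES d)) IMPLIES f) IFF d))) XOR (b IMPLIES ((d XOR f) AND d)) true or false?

F

d IMPLIES b = F IMPLIES F = T
NOT (d IMPLIES b) = NOT T = F
b IMPLIES d = F IMPLIES F = T
b OR (b IMPLIES d) = F OR T = T
(b OR (b IMPLIES d)) IMPLIES f = T IMPLIES T = T
((b OR (b IMPLIES d)) IMPLIES f) IFF d = T IFF F = F
b IFF (((b OR (b IMPLIES d)) IMPLIES f) IFF d) = F IFF F = T
NOT (d IMPLIES b) IFF (b IFF (((b OR (b IMPLIES d)) IMPLIES f) IFF d)) = F IFF T = F
NOT (NOT (d IMPLIES b) IFF (b IFF (((b OR (b IMPLIES d)) IMPLIES f) IFF d))) = NOT F = T
d XOR f = F XOR T = T
(d XOR f) AND d = T AND F = F
b IMPLIES ((d XOR f) AND d) = F IMPLIES F = T
NOT (NOT (d IMPLIES b) IFF (b IFF (((b OR (b IMPLIES d)) IMPLIES f) IFF d))) XOR (b IMPLIES ((d XOR f) AND d)) = T XOR T = F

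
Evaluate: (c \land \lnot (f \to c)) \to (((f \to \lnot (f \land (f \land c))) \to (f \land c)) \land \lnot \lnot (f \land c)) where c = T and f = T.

Substituting c=T, f=T:
f \to c = T \to T = T
\lnot (f \to c) = \lnot T = F
c \land \lnot (f \to c) = T \land F = F
f \land c = T \land T = T
f \land (f \land c) = T \land T = T
\lnot (f \land (f \land c)) = \lnot T = F
f \to \lnot (f \land (f \land c)) = T \to F = F
f \land c = T \land T = T
(f \to \lnot (f \land (f \land c))) \to (f \land c) = F \to T = T
f \land c = T \land T = T
\lnot (f \land c) = \lnot T = F
\lnot \lnot (f \land c) = \lnot F = T
((f \to \lnot (f \land (f \land c))) \to (f \land c)) \land \lnot \lnot (f \land c) = T \land T = T
(c \land \lnot (f \to c)) \to (((f \to \lnot (f \land (f \land c))) \to (f \land c)) \land \lnot \lnot (f \land c)) = F \to T = T

T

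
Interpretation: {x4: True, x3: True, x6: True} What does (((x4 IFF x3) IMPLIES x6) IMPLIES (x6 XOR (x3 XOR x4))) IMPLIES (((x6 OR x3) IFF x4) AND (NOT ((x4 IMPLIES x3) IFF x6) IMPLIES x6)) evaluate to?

x4 IFF x3 = True IFF True = True
(x4 IFF x3) IMPLIES x6 = True IMPLIES True = True
x3 XOR x4 = True XOR True = False
x6 XOR (x3 XOR x4) = True XOR False = True
((x4 IFF x3) IMPLIES x6) IMPLIES (x6 XOR (x3 XOR x4)) = True IMPLIES True = True
x6 OR x3 = True OR True = True
(x6 OR x3) IFF x4 = True IFF True = True
x4 IMPLIES x3 = True IMPLIES True = True
(x4 IMPLIES x3) IFF x6 = True IFF True = True
NOT ((x4 IMPLIES x3) IFF x6) = NOT True = False
NOT ((x4 IMPLIES x3) IFF x6) IMPLIES x6 = False IMPLIES True = True
((x6 OR x3) IFF x4) AND (NOT ((x4 IMPLIES x3) IFF x6) IMPLIES x6) = True AND True = True
(((x4 IFF x3) IMPLIES x6) IMPLIES (x6 XOR (x3 XOR x4))) IMPLIES (((x6 OR x3) IFF x4) AND (NOT ((x4 IMPLIES x3) IFF x6) IMPLIES x6)) = True IMPLIES True = True

True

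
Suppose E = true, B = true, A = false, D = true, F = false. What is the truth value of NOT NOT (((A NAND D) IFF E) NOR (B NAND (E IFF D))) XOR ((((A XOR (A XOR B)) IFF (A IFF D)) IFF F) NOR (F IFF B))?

false

A NAND D = false NAND true = true
(A NAND D) IFF E = true IFF true = true
E IFF D = true IFF true = true
B NAND (E IFF D) = true NAND true = false
((A NAND D) IFF E) NOR (B NAND (E IFF D)) = true NOR false = false
NOT (((A NAND D) IFF E) NOR (B NAND (E IFF D))) = NOT false = true
NOT NOT (((A NAND D) IFF E) NOR (B NAND (E IFF D))) = NOT true = false
A XOR B = false XOR true = true
A XOR (A XOR B) = false XOR true = true
A IFF D = false IFF true = false
(A XOR (A XOR B)) IFF (A IFF D) = true IFF false = false
((A XOR (A XOR B)) IFF (A IFF D)) IFF F = false IFF false = true
F IFF B = false IFF true = false
(((A XOR (A XOR B)) IFF (A IFF D)) IFF F) NOR (F IFF B) = true NOR false = false
NOT NOT (((A NAND D) IFF E) NOR (B NAND (E IFF D))) XOR ((((A XOR (A XOR B)) IFF (A IFF D)) IFF F) NOR (F IFF B)) = false XOR false = false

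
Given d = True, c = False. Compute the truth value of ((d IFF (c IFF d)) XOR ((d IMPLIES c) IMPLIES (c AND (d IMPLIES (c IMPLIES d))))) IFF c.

False

c IFF d = False IFF True = False
d IFF (c IFF d) = True IFF False = False
d IMPLIES c = True IMPLIES False = False
c IMPLIES d = False IMPLIES True = True
d IMPLIES (c IMPLIES d) = True IMPLIES True = True
c AND (d IMPLIES (c IMPLIES d)) = False AND True = False
(d IMPLIES c) IMPLIES (c AND (d IMPLIES (c IMPLIES d))) = False IMPLIES False = True
(d IFF (c IFF d)) XOR ((d IMPLIES c) IMPLIES (c AND (d IMPLIES (c IMPLIES d)))) = False XOR True = True
((d IFF (c IFF d)) XOR ((d IMPLIES c) IMPLIES (c AND (d IMPLIES (c IMPLIES d))))) IFF c = True IFF False = False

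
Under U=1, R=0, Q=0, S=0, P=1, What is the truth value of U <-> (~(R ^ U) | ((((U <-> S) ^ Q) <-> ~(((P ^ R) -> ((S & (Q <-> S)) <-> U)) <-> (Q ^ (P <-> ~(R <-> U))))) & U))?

R ^ U = 0 ^ 1 = 1
~(R ^ U) = ~1 = 0
U <-> S = 1 <-> 0 = 0
(U <-> S) ^ Q = 0 ^ 0 = 0
P ^ R = 1 ^ 0 = 1
Q <-> S = 0 <-> 0 = 1
S & (Q <-> S) = 0 & 1 = 0
(S & (Q <-> S)) <-> U = 0 <-> 1 = 0
(P ^ R) -> ((S & (Q <-> S)) <-> U) = 1 -> 0 = 0
R <-> U = 0 <-> 1 = 0
~(R <-> U) = ~0 = 1
P <-> ~(R <-> U) = 1 <-> 1 = 1
Q ^ (P <-> ~(R <-> U)) = 0 ^ 1 = 1
((P ^ R) -> ((S & (Q <-> S)) <-> U)) <-> (Q ^ (P <-> ~(R <-> U))) = 0 <-> 1 = 0
~(((P ^ R) -> ((S & (Q <-> S)) <-> U)) <-> (Q ^ (P <-> ~(R <-> U)))) = ~0 = 1
((U <-> S) ^ Q) <-> ~(((P ^ R) -> ((S & (Q <-> S)) <-> U)) <-> (Q ^ (P <-> ~(R <-> U)))) = 0 <-> 1 = 0
(((U <-> S) ^ Q) <-> ~(((P ^ R) -> ((S & (Q <-> S)) <-> U)) <-> (Q ^ (P <-> ~(R <-> U))))) & U = 0 & 1 = 0
~(R ^ U) | ((((U <-> S) ^ Q) <-> ~(((P ^ R) -> ((S & (Q <-> S)) <-> U)) <-> (Q ^ (P <-> ~(R <-> U))))) & U) = 0 | 0 = 0
U <-> (~(R ^ U) | ((((U <-> S) ^ Q) <-> ~(((P ^ R) -> ((S & (Q <-> S)) <-> U)) <-> (Q ^ (P <-> ~(R <-> U))))) & U)) = 1 <-> 0 = 0

0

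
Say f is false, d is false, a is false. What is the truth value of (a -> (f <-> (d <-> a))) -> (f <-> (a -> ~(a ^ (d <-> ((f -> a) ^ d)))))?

False

d <-> a = False <-> False = True
f <-> (d <-> a) = False <-> True = False
a -> (f <-> (d <-> a)) = False -> False = True
f -> a = False -> False = True
(f -> a) ^ d = True ^ False = True
d <-> ((f -> a) ^ d) = False <-> True = False
a ^ (d <-> ((f -> a) ^ d)) = False ^ False = False
~(a ^ (d <-> ((f -> a) ^ d))) = ~False = True
a -> ~(a ^ (d <-> ((f -> a) ^ d))) = False -> True = True
f <-> (a -> ~(a ^ (d <-> ((f -> a) ^ d)))) = False <-> True = False
(a -> (f <-> (d <-> a))) -> (f <-> (a -> ~(a ^ (d <-> ((f -> a) ^ d))))) = True -> False = False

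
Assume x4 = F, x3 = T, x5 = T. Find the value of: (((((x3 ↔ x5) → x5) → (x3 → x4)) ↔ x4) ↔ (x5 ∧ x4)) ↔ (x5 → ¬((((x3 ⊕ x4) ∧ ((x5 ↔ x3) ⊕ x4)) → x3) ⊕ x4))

T

x3 ↔ x5 = T ↔ T = T
(x3 ↔ x5) → x5 = T → T = T
x3 → x4 = T → F = F
((x3 ↔ x5) → x5) → (x3 → x4) = T → F = F
(((x3 ↔ x5) → x5) → (x3 → x4)) ↔ x4 = F ↔ F = T
x5 ∧ x4 = T ∧ F = F
((((x3 ↔ x5) → x5) → (x3 → x4)) ↔ x4) ↔ (x5 ∧ x4) = T ↔ F = F
x3 ⊕ x4 = T ⊕ F = T
x5 ↔ x3 = T ↔ T = T
(x5 ↔ x3) ⊕ x4 = T ⊕ F = T
(x3 ⊕ x4) ∧ ((x5 ↔ x3) ⊕ x4) = T ∧ T = T
((x3 ⊕ x4) ∧ ((x5 ↔ x3) ⊕ x4)) → x3 = T → T = T
(((x3 ⊕ x4) ∧ ((x5 ↔ x3) ⊕ x4)) → x3) ⊕ x4 = T ⊕ F = T
¬((((x3 ⊕ x4) ∧ ((x5 ↔ x3) ⊕ x4)) → x3) ⊕ x4) = ¬T = F
x5 → ¬((((x3 ⊕ x4) ∧ ((x5 ↔ x3) ⊕ x4)) → x3) ⊕ x4) = T → F = F
(((((x3 ↔ x5) → x5) → (x3 → x4)) ↔ x4) ↔ (x5 ∧ x4)) ↔ (x5 → ¬((((x3 ⊕ x4) ∧ ((x5 ↔ x3) ⊕ x4)) → x3) ⊕ x4)) = F ↔ F = T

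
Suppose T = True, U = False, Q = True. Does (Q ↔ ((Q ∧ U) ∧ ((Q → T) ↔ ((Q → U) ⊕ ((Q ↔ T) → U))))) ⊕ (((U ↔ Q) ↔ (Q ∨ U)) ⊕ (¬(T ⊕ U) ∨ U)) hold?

Q ∧ U = True ∧ False = False
Q → T = True → True = True
Q → U = True → False = False
Q ↔ T = True ↔ True = True
(Q ↔ T) → U = True → False = False
(Q → U) ⊕ ((Q ↔ T) → U) = False ⊕ False = False
(Q → T) ↔ ((Q → U) ⊕ ((Q ↔ T) → U)) = True ↔ False = False
(Q ∧ U) ∧ ((Q → T) ↔ ((Q → U) ⊕ ((Q ↔ T) → U))) = False ∧ False = False
Q ↔ ((Q ∧ U) ∧ ((Q → T) ↔ ((Q → U) ⊕ ((Q ↔ T) → U)))) = True ↔ False = False
U ↔ Q = False ↔ True = False
Q ∨ U = True ∨ False = True
(U ↔ Q) ↔ (Q ∨ U) = False ↔ True = False
T ⊕ U = True ⊕ False = True
¬(T ⊕ U) = ¬True = False
¬(T ⊕ U) ∨ U = False ∨ False = False
((U ↔ Q) ↔ (Q ∨ U)) ⊕ (¬(T ⊕ U) ∨ U) = False ⊕ False = False
(Q ↔ ((Q ∧ U) ∧ ((Q → T) ↔ ((Q → U) ⊕ ((Q ↔ T) → U))))) ⊕ (((U ↔ Q) ↔ (Q ∨ U)) ⊕ (¬(T ⊕ U) ∨ U)) = False ⊕ False = False

False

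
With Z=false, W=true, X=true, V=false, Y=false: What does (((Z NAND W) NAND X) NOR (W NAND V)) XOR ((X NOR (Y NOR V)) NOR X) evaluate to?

Substituting Z=false, W=true, X=true, V=false, Y=false:
Z NAND W = false NAND true = true
(Z NAND W) NAND X = true NAND true = false
W NAND V = true NAND false = true
((Z NAND W) NAND X) NOR (W NAND V) = false NOR true = false
Y NOR V = false NOR false = true
X NOR (Y NOR V) = true NOR true = false
(X NOR (Y NOR V)) NOR X = false NOR true = false
(((Z NAND W) NAND X) NOR (W NAND V)) XOR ((X NOR (Y NOR V)) NOR X) = false XOR false = false

false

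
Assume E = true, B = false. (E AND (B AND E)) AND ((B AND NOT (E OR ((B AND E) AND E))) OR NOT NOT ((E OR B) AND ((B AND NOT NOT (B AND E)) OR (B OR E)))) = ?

false

Substituting E=true, B=false:
B AND E = false AND true = false
E AND (B AND E) = true AND false = false
B AND E = false AND true = false
(B AND E) AND E = false AND true = false
E OR ((B AND E) AND E) = true OR false = true
NOT (E OR ((B AND E) AND E)) = NOT true = false
B AND NOT (E OR ((B AND E) AND E)) = false AND false = false
E OR B = true OR false = true
B AND E = false AND true = false
NOT (B AND E) = NOT false = true
NOT NOT (B AND E) = NOT true = false
B AND NOT NOT (B AND E) = false AND false = false
B OR E = false OR true = true
(B AND NOT NOT (B AND E)) OR (B OR E) = false OR true = true
(E OR B) AND ((B AND NOT NOT (B AND E)) OR (B OR E)) = true AND true = true
NOT ((E OR B) AND ((B AND NOT NOT (B AND E)) OR (B OR E))) = NOT true = false
NOT NOT ((E OR B) AND ((B AND NOT NOT (B AND E)) OR (B OR E))) = NOT false = true
(B AND NOT (E OR ((B AND E) AND E))) OR NOT NOT ((E OR B) AND ((B AND NOT NOT (B AND E)) OR (B OR E))) = false OR true = true
(E AND (B AND E)) AND ((B AND NOT (E OR ((B AND E) AND E))) OR NOT NOT ((E OR B) AND ((B AND NOT NOT (B AND E)) OR (B OR E)))) = false AND true = false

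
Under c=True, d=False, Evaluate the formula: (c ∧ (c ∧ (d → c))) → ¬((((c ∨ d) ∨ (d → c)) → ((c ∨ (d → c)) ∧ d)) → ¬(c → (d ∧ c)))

d → c = False → True = True
c ∧ (d → c) = True ∧ True = True
c ∧ (c ∧ (d → c)) = True ∧ True = True
c ∨ d = True ∨ False = True
d → c = False → True = True
(c ∨ d) ∨ (d → c) = True ∨ True = True
d → c = False → True = True
c ∨ (d → c) = True ∨ True = True
(c ∨ (d → c)) ∧ d = True ∧ False = False
((c ∨ d) ∨ (d → c)) → ((c ∨ (d → c)) ∧ d) = True → False = False
d ∧ c = False ∧ True = False
c → (d ∧ c) = True → False = False
¬(c → (d ∧ c)) = ¬False = True
(((c ∨ d) ∨ (d → c)) → ((c ∨ (d → c)) ∧ d)) → ¬(c → (d ∧ c)) = False → True = True
¬((((c ∨ d) ∨ (d → c)) → ((c ∨ (d → c)) ∧ d)) → ¬(c → (d ∧ c))) = ¬True = False
(c ∧ (c ∧ (d → c))) → ¬((((c ∨ d) ∨ (d → c)) → ((c ∨ (d → c)) ∧ d)) → ¬(c → (d ∧ c))) = True → False = False

False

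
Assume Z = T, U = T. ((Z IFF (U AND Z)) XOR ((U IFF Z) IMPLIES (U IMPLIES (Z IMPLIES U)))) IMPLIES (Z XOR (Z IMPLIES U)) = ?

T

U AND Z = T AND T = T
Z IFF (U AND Z) = T IFF T = T
U IFF Z = T IFF T = T
Z IMPLIES U = T IMPLIES T = T
U IMPLIES (Z IMPLIES U) = T IMPLIES T = T
(U IFF Z) IMPLIES (U IMPLIES (Z IMPLIES U)) = T IMPLIES T = T
(Z IFF (U AND Z)) XOR ((U IFF Z) IMPLIES (U IMPLIES (Z IMPLIES U))) = T XOR T = F
Z IMPLIES U = T IMPLIES T = T
Z XOR (Z IMPLIES U) = T XOR T = F
((Z IFF (U AND Z)) XOR ((U IFF Z) IMPLIES (U IMPLIES (Z IMPLIES U)))) IMPLIES (Z XOR (Z IMPLIES U)) = F IMPLIES F = T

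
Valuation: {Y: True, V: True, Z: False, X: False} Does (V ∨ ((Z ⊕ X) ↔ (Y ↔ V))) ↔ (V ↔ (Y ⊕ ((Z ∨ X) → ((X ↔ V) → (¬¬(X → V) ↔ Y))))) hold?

Z ⊕ X = False ⊕ False = False
Y ↔ V = True ↔ True = True
(Z ⊕ X) ↔ (Y ↔ V) = False ↔ True = False
V ∨ ((Z ⊕ X) ↔ (Y ↔ V)) = True ∨ False = True
Z ∨ X = False ∨ False = False
X ↔ V = False ↔ True = False
X → V = False → True = True
¬(X → V) = ¬True = False
¬¬(X → V) = ¬False = True
¬¬(X → V) ↔ Y = True ↔ True = True
(X ↔ V) → (¬¬(X → V) ↔ Y) = False → True = True
(Z ∨ X) → ((X ↔ V) → (¬¬(X → V) ↔ Y)) = False → True = True
Y ⊕ ((Z ∨ X) → ((X ↔ V) → (¬¬(X → V) ↔ Y))) = True ⊕ True = False
V ↔ (Y ⊕ ((Z ∨ X) → ((X ↔ V) → (¬¬(X → V) ↔ Y)))) = True ↔ False = False
(V ∨ ((Z ⊕ X) ↔ (Y ↔ V))) ↔ (V ↔ (Y ⊕ ((Z ∨ X) → ((X ↔ V) → (¬¬(X → V) ↔ Y))))) = True ↔ False = False

False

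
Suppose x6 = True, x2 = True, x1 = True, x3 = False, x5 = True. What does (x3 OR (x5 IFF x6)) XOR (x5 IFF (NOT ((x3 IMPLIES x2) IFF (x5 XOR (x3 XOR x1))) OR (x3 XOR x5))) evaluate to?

False

x5 IFF x6 = True IFF True = True
x3 OR (x5 IFF x6) = False OR True = True
x3 IMPLIES x2 = False IMPLIES True = True
x3 XOR x1 = False XOR True = True
x5 XOR (x3 XOR x1) = True XOR True = False
(x3 IMPLIES x2) IFF (x5 XOR (x3 XOR x1)) = True IFF False = False
NOT ((x3 IMPLIES x2) IFF (x5 XOR (x3 XOR x1))) = NOT False = True
x3 XOR x5 = False XOR True = True
NOT ((x3 IMPLIES x2) IFF (x5 XOR (x3 XOR x1))) OR (x3 XOR x5) = True OR True = True
x5 IFF (NOT ((x3 IMPLIES x2) IFF (x5 XOR (x3 XOR x1))) OR (x3 XOR x5)) = True IFF True = True
(x3 OR (x5 IFF x6)) XOR (x5 IFF (NOT ((x3 IMPLIES x2) IFF (x5 XOR (x3 XOR x1))) OR (x3 XOR x5))) = True XOR True = False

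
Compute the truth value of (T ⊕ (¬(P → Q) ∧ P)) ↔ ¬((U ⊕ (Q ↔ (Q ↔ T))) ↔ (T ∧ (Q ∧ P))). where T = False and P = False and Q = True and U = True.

P → Q = False → True = True
¬(P → Q) = ¬True = False
¬(P → Q) ∧ P = False ∧ False = False
T ⊕ (¬(P → Q) ∧ P) = False ⊕ False = False
Q ↔ T = True ↔ False = False
Q ↔ (Q ↔ T) = True ↔ False = False
U ⊕ (Q ↔ (Q ↔ T)) = True ⊕ False = True
Q ∧ P = True ∧ False = False
T ∧ (Q ∧ P) = False ∧ False = False
(U ⊕ (Q ↔ (Q ↔ T))) ↔ (T ∧ (Q ∧ P)) = True ↔ False = False
¬((U ⊕ (Q ↔ (Q ↔ T))) ↔ (T ∧ (Q ∧ P))) = ¬False = True
(T ⊕ (¬(P → Q) ∧ P)) ↔ ¬((U ⊕ (Q ↔ (Q ↔ T))) ↔ (T ∧ (Q ∧ P))) = False ↔ True = False

False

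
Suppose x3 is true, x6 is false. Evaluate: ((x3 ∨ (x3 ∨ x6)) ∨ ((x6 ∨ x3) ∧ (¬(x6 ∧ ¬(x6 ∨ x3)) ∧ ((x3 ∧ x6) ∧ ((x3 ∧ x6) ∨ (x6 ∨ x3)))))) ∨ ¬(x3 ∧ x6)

x3 ∨ x6 = T ∨ F = T
x3 ∨ (x3 ∨ x6) = T ∨ T = T
x6 ∨ x3 = F ∨ T = T
x6 ∨ x3 = F ∨ T = T
¬(x6 ∨ x3) = ¬T = F
x6 ∧ ¬(x6 ∨ x3) = F ∧ F = F
¬(x6 ∧ ¬(x6 ∨ x3)) = ¬F = T
x3 ∧ x6 = T ∧ F = F
x3 ∧ x6 = T ∧ F = F
x6 ∨ x3 = F ∨ T = T
(x3 ∧ x6) ∨ (x6 ∨ x3) = F ∨ T = T
(x3 ∧ x6) ∧ ((x3 ∧ x6) ∨ (x6 ∨ x3)) = F ∧ T = F
¬(x6 ∧ ¬(x6 ∨ x3)) ∧ ((x3 ∧ x6) ∧ ((x3 ∧ x6) ∨ (x6 ∨ x3))) = T ∧ F = F
(x6 ∨ x3) ∧ (¬(x6 ∧ ¬(x6 ∨ x3)) ∧ ((x3 ∧ x6) ∧ ((x3 ∧ x6) ∨ (x6 ∨ x3)))) = T ∧ F = F
(x3 ∨ (x3 ∨ x6)) ∨ ((x6 ∨ x3) ∧ (¬(x6 ∧ ¬(x6 ∨ x3)) ∧ ((x3 ∧ x6) ∧ ((x3 ∧ x6) ∨ (x6 ∨ x3))))) = T ∨ F = T
x3 ∧ x6 = T ∧ F = F
¬(x3 ∧ x6) = ¬F = T
((x3 ∨ (x3 ∨ x6)) ∨ ((x6 ∨ x3) ∧ (¬(x6 ∧ ¬(x6 ∨ x3)) ∧ ((x3 ∧ x6) ∧ ((x3 ∧ x6) ∨ (x6 ∨ x3)))))) ∨ ¬(x3 ∧ x6) = T ∨ T = T

T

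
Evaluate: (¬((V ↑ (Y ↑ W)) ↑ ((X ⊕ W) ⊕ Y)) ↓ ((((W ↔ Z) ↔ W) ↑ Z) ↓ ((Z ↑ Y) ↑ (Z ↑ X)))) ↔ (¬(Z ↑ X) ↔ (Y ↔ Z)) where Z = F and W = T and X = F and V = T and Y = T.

T

Substituting Z=F, W=T, X=F, V=T, Y=T:
Y ↑ W = T ↑ T = F
V ↑ (Y ↑ W) = T ↑ F = T
X ⊕ W = F ⊕ T = T
(X ⊕ W) ⊕ Y = T ⊕ T = F
(V ↑ (Y ↑ W)) ↑ ((X ⊕ W) ⊕ Y) = T ↑ F = T
¬((V ↑ (Y ↑ W)) ↑ ((X ⊕ W) ⊕ Y)) = ¬T = F
W ↔ Z = T ↔ F = F
(W ↔ Z) ↔ W = F ↔ T = F
((W ↔ Z) ↔ W) ↑ Z = F ↑ F = T
Z ↑ Y = F ↑ T = T
Z ↑ X = F ↑ F = T
(Z ↑ Y) ↑ (Z ↑ X) = T ↑ T = F
(((W ↔ Z) ↔ W) ↑ Z) ↓ ((Z ↑ Y) ↑ (Z ↑ X)) = T ↓ F = F
¬((V ↑ (Y ↑ W)) ↑ ((X ⊕ W) ⊕ Y)) ↓ ((((W ↔ Z) ↔ W) ↑ Z) ↓ ((Z ↑ Y) ↑ (Z ↑ X))) = F ↓ F = T
Z ↑ X = F ↑ F = T
¬(Z ↑ X) = ¬T = F
Y ↔ Z = T ↔ F = F
¬(Z ↑ X) ↔ (Y ↔ Z) = F ↔ F = T
(¬((V ↑ (Y ↑ W)) ↑ ((X ⊕ W) ⊕ Y)) ↓ ((((W ↔ Z) ↔ W) ↑ Z) ↓ ((Z ↑ Y) ↑ (Z ↑ X)))) ↔ (¬(Z ↑ X) ↔ (Y ↔ Z)) = T ↔ T = T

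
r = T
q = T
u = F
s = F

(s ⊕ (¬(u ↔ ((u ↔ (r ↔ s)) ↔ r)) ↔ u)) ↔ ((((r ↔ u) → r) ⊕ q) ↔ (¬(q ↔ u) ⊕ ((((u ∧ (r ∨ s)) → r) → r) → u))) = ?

T

r ↔ s = T ↔ F = F
u ↔ (r ↔ s) = F ↔ F = T
(u ↔ (r ↔ s)) ↔ r = T ↔ T = T
u ↔ ((u ↔ (r ↔ s)) ↔ r) = F ↔ T = F
¬(u ↔ ((u ↔ (r ↔ s)) ↔ r)) = ¬F = T
¬(u ↔ ((u ↔ (r ↔ s)) ↔ r)) ↔ u = T ↔ F = F
s ⊕ (¬(u ↔ ((u ↔ (r ↔ s)) ↔ r)) ↔ u) = F ⊕ F = F
r ↔ u = T ↔ F = F
(r ↔ u) → r = F → T = T
((r ↔ u) → r) ⊕ q = T ⊕ T = F
q ↔ u = T ↔ F = F
¬(q ↔ u) = ¬F = T
r ∨ s = T ∨ F = T
u ∧ (r ∨ s) = F ∧ T = F
(u ∧ (r ∨ s)) → r = F → T = T
((u ∧ (r ∨ s)) → r) → r = T → T = T
(((u ∧ (r ∨ s)) → r) → r) → u = T → F = F
¬(q ↔ u) ⊕ ((((u ∧ (r ∨ s)) → r) → r) → u) = T ⊕ F = T
(((r ↔ u) → r) ⊕ q) ↔ (¬(q ↔ u) ⊕ ((((u ∧ (r ∨ s)) → r) → r) → u)) = F ↔ T = F
(s ⊕ (¬(u ↔ ((u ↔ (r ↔ s)) ↔ r)) ↔ u)) ↔ ((((r ↔ u) → r) ⊕ q) ↔ (¬(q ↔ u) ⊕ ((((u ∧ (r ∨ s)) → r) → r) → u))) = F ↔ F = T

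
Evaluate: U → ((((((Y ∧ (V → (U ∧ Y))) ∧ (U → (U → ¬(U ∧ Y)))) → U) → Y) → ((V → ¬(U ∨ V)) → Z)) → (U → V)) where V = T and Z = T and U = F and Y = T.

Substituting V=T, Z=T, U=F, Y=T:
U ∧ Y = F ∧ T = F
V → (U ∧ Y) = T → F = F
Y ∧ (V → (U ∧ Y)) = T ∧ F = F
U ∧ Y = F ∧ T = F
¬(U ∧ Y) = ¬F = T
U → ¬(U ∧ Y) = F → T = T
U → (U → ¬(U ∧ Y)) = F → T = T
(Y ∧ (V → (U ∧ Y))) ∧ (U → (U → ¬(U ∧ Y))) = F ∧ T = F
((Y ∧ (V → (U ∧ Y))) ∧ (U → (U → ¬(U ∧ Y)))) → U = F → F = T
(((Y ∧ (V → (U ∧ Y))) ∧ (U → (U → ¬(U ∧ Y)))) → U) → Y = T → T = T
U ∨ V = F ∨ T = T
¬(U ∨ V) = ¬T = F
V → ¬(U ∨ V) = T → F = F
(V → ¬(U ∨ V)) → Z = F → T = T
((((Y ∧ (V → (U ∧ Y))) ∧ (U → (U → ¬(U ∧ Y)))) → U) → Y) → ((V → ¬(U ∨ V)) → Z) = T → T = T
U → V = F → T = T
(((((Y ∧ (V → (U ∧ Y))) ∧ (U → (U → ¬(U ∧ Y)))) → U) → Y) → ((V → ¬(U ∨ V)) → Z)) → (U → V) = T → T = T
U → ((((((Y ∧ (V → (U ∧ Y))) ∧ (U → (U → ¬(U ∧ Y)))) → U) → Y) → ((V → ¬(U ∨ V)) → Z)) → (U → V)) = F → T = T

T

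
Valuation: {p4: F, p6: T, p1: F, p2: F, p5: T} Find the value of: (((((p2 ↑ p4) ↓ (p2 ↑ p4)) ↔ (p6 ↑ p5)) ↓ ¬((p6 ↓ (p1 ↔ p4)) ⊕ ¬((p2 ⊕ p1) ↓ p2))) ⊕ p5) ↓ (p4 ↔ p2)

F

Substituting p4=F, p6=T, p1=F, p2=F, p5=T:
p2 ↑ p4 = F ↑ F = T
p2 ↑ p4 = F ↑ F = T
(p2 ↑ p4) ↓ (p2 ↑ p4) = T ↓ T = F
p6 ↑ p5 = T ↑ T = F
((p2 ↑ p4) ↓ (p2 ↑ p4)) ↔ (p6 ↑ p5) = F ↔ F = T
p1 ↔ p4 = F ↔ F = T
p6 ↓ (p1 ↔ p4) = T ↓ T = F
p2 ⊕ p1 = F ⊕ F = F
(p2 ⊕ p1) ↓ p2 = F ↓ F = T
¬((p2 ⊕ p1) ↓ p2) = ¬T = F
(p6 ↓ (p1 ↔ p4)) ⊕ ¬((p2 ⊕ p1) ↓ p2) = F ⊕ F = F
¬((p6 ↓ (p1 ↔ p4)) ⊕ ¬((p2 ⊕ p1) ↓ p2)) = ¬F = T
(((p2 ↑ p4) ↓ (p2 ↑ p4)) ↔ (p6 ↑ p5)) ↓ ¬((p6 ↓ (p1 ↔ p4)) ⊕ ¬((p2 ⊕ p1) ↓ p2)) = T ↓ T = F
((((p2 ↑ p4) ↓ (p2 ↑ p4)) ↔ (p6 ↑ p5)) ↓ ¬((p6 ↓ (p1 ↔ p4)) ⊕ ¬((p2 ⊕ p1) ↓ p2))) ⊕ p5 = F ⊕ T = T
p4 ↔ p2 = F ↔ F = T
(((((p2 ↑ p4) ↓ (p2 ↑ p4)) ↔ (p6 ↑ p5)) ↓ ¬((p6 ↓ (p1 ↔ p4)) ⊕ ¬((p2 ⊕ p1) ↓ p2))) ⊕ p5) ↓ (p4 ↔ p2) = T ↓ T = F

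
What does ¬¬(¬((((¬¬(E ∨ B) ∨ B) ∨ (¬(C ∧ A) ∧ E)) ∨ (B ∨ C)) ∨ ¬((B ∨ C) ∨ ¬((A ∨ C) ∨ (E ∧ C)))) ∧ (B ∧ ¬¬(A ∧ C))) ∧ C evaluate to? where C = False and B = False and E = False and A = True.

False

Substituting C=False, B=False, E=False, A=True:
E ∨ B = False ∨ False = False
¬(E ∨ B) = ¬False = True
¬¬(E ∨ B) = ¬True = False
¬¬(E ∨ B) ∨ B = False ∨ False = False
C ∧ A = False ∧ True = False
¬(C ∧ A) = ¬False = True
¬(C ∧ A) ∧ E = True ∧ False = False
(¬¬(E ∨ B) ∨ B) ∨ (¬(C ∧ A) ∧ E) = False ∨ False = False
B ∨ C = False ∨ False = False
((¬¬(E ∨ B) ∨ B) ∨ (¬(C ∧ A) ∧ E)) ∨ (B ∨ C) = False ∨ False = False
B ∨ C = False ∨ False = False
A ∨ C = True ∨ False = True
E ∧ C = False ∧ False = False
(A ∨ C) ∨ (E ∧ C) = True ∨ False = True
¬((A ∨ C) ∨ (E ∧ C)) = ¬True = False
(B ∨ C) ∨ ¬((A ∨ C) ∨ (E ∧ C)) = False ∨ False = False
¬((B ∨ C) ∨ ¬((A ∨ C) ∨ (E ∧ C))) = ¬False = True
(((¬¬(E ∨ B) ∨ B) ∨ (¬(C ∧ A) ∧ E)) ∨ (B ∨ C)) ∨ ¬((B ∨ C) ∨ ¬((A ∨ C) ∨ (E ∧ C))) = False ∨ True = True
¬((((¬¬(E ∨ B) ∨ B) ∨ (¬(C ∧ A) ∧ E)) ∨ (B ∨ C)) ∨ ¬((B ∨ C) ∨ ¬((A ∨ C) ∨ (E ∧ C)))) = ¬True = False
A ∧ C = True ∧ False = False
¬(A ∧ C) = ¬False = True
¬¬(A ∧ C) = ¬True = False
B ∧ ¬¬(A ∧ C) = False ∧ False = False
¬((((¬¬(E ∨ B) ∨ B) ∨ (¬(C ∧ A) ∧ E)) ∨ (B ∨ C)) ∨ ¬((B ∨ C) ∨ ¬((A ∨ C) ∨ (E ∧ C)))) ∧ (B ∧ ¬¬(A ∧ C)) = False ∧ False = False
¬(¬((((¬¬(E ∨ B) ∨ B) ∨ (¬(C ∧ A) ∧ E)) ∨ (B ∨ C)) ∨ ¬((B ∨ C) ∨ ¬((A ∨ C) ∨ (E ∧ C)))) ∧ (B ∧ ¬¬(A ∧ C))) = ¬False = True
¬¬(¬((((¬¬(E ∨ B) ∨ B) ∨ (¬(C ∧ A) ∧ E)) ∨ (B ∨ C)) ∨ ¬((B ∨ C) ∨ ¬((A ∨ C) ∨ (E ∧ C)))) ∧ (B ∧ ¬¬(A ∧ C))) = ¬True = False
¬¬(¬((((¬¬(E ∨ B) ∨ B) ∨ (¬(C ∧ A) ∧ E)) ∨ (B ∨ C)) ∨ ¬((B ∨ C) ∨ ¬((A ∨ C) ∨ (E ∧ C)))) ∧ (B ∧ ¬¬(A ∧ C))) ∧ C = False ∧ False = False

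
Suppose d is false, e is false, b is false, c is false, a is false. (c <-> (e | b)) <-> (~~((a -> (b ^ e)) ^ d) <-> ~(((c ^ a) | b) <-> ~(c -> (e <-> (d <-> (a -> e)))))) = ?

Substituting d=False, e=False, b=False, c=False, a=False:
e | b = False | False = False
c <-> (e | b) = False <-> False = True
b ^ e = False ^ False = False
a -> (b ^ e) = False -> False = True
(a -> (b ^ e)) ^ d = True ^ False = True
~((a -> (b ^ e)) ^ d) = ~True = False
~~((a -> (b ^ e)) ^ d) = ~False = True
c ^ a = False ^ False = False
(c ^ a) | b = False | False = False
a -> e = False -> False = True
d <-> (a -> e) = False <-> True = False
e <-> (d <-> (a -> e)) = False <-> False = True
c -> (e <-> (d <-> (a -> e))) = False -> True = True
~(c -> (e <-> (d <-> (a -> e)))) = ~True = False
((c ^ a) | b) <-> ~(c -> (e <-> (d <-> (a -> e)))) = False <-> False = True
~(((c ^ a) | b) <-> ~(c -> (e <-> (d <-> (a -> e))))) = ~True = False
~~((a -> (b ^ e)) ^ d) <-> ~(((c ^ a) | b) <-> ~(c -> (e <-> (d <-> (a -> e))))) = True <-> False = False
(c <-> (e | b)) <-> (~~((a -> (b ^ e)) ^ d) <-> ~(((c ^ a) | b) <-> ~(c -> (e <-> (d <-> (a -> e)))))) = True <-> False = False

False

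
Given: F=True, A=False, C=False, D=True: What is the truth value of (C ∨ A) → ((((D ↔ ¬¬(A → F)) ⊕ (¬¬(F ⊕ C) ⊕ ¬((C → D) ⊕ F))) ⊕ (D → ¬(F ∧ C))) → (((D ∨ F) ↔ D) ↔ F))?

True

C ∨ A = False ∨ False = False
A → F = False → True = True
¬(A → F) = ¬True = False
¬¬(A → F) = ¬False = True
D ↔ ¬¬(A → F) = True ↔ True = True
F ⊕ C = True ⊕ False = True
¬(F ⊕ C) = ¬True = False
¬¬(F ⊕ C) = ¬False = True
C → D = False → True = True
(C → D) ⊕ F = True ⊕ True = False
¬((C → D) ⊕ F) = ¬False = True
¬¬(F ⊕ C) ⊕ ¬((C → D) ⊕ F) = True ⊕ True = False
(D ↔ ¬¬(A → F)) ⊕ (¬¬(F ⊕ C) ⊕ ¬((C → D) ⊕ F)) = True ⊕ False = True
F ∧ C = True ∧ False = False
¬(F ∧ C) = ¬False = True
D → ¬(F ∧ C) = True → True = True
((D ↔ ¬¬(A → F)) ⊕ (¬¬(F ⊕ C) ⊕ ¬((C → D) ⊕ F))) ⊕ (D → ¬(F ∧ C)) = True ⊕ True = False
D ∨ F = True ∨ True = True
(D ∨ F) ↔ D = True ↔ True = True
((D ∨ F) ↔ D) ↔ F = True ↔ True = True
(((D ↔ ¬¬(A → F)) ⊕ (¬¬(F ⊕ C) ⊕ ¬((C → D) ⊕ F))) ⊕ (D → ¬(F ∧ C))) → (((D ∨ F) ↔ D) ↔ F) = False → True = True
(C ∨ A) → ((((D ↔ ¬¬(A → F)) ⊕ (¬¬(F ⊕ C) ⊕ ¬((C → D) ⊕ F))) ⊕ (D → ¬(F ∧ C))) → (((D ∨ F) ↔ D) ↔ F)) = False → True = True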